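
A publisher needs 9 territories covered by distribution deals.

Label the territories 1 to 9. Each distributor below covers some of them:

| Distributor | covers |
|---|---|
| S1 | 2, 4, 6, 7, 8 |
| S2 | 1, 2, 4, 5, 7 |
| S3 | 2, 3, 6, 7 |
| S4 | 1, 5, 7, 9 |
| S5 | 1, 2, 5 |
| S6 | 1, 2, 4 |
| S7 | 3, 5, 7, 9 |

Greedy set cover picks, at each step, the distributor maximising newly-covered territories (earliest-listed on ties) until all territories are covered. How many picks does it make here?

Greedy: pick S1 (covers 5 new) → pick S4 (covers 3 new) → pick S3 (covers 1 new). Total picks: 3.

3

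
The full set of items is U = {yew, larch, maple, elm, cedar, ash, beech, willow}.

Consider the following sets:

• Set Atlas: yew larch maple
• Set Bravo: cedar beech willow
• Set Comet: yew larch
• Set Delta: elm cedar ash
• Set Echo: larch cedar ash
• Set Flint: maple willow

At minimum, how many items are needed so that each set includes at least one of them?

3

The 3 items {yew, ash, willow} hit every set.
The sets Comet, Delta, Flint are pairwise disjoint, so any hitting set needs a separate item for each — at least 3. Hence 3 is optimal.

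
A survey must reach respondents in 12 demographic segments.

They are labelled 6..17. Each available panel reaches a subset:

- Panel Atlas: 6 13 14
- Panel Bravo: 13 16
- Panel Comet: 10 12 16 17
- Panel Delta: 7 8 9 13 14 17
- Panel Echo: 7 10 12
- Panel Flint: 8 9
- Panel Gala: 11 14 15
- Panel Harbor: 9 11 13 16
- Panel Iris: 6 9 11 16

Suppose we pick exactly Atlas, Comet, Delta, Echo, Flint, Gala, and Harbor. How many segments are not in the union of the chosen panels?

0

Union of Atlas, Comet, Delta, Echo, Flint, Gala, Harbor = {6, 7, 8, 9, 10, 11, 12, 13, 14, 15, 16, 17} — that's every segment, so 0 are uncovered.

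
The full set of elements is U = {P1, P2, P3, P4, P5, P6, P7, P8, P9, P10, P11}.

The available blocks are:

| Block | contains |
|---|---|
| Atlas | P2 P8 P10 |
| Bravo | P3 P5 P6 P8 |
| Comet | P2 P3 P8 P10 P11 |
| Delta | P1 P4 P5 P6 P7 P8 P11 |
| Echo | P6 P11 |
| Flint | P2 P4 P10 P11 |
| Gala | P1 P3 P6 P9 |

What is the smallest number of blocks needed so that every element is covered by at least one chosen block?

Atlas and Delta and Gala together: Atlas ∪ Delta ∪ Gala = {P1, P2, P3, P4, P5, P6, P7, P8, P9, P10, P11} — every element is covered.
Only Delta contains P7, so Delta is forced; the remaining 4 elements need at least 2 more blocks (each remaining block adds at most 3) — so at least 3 blocks are needed, and 3 is optimal.

3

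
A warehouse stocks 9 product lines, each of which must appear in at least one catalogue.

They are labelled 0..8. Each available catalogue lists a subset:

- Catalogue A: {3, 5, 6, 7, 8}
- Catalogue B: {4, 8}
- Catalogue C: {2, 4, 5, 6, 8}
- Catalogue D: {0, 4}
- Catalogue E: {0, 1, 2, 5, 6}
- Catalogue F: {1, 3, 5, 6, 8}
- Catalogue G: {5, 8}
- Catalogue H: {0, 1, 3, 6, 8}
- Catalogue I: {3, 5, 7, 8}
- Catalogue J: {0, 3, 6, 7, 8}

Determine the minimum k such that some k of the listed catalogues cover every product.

3

Take {C, F, J}. Their union is {0, 1, 2, 3, 4, 5, 6, 7, 8}, which is all 9 products.
No 2 of the 10 catalogues cover everything (all 45 combinations miss at least one product), so 3 is optimal.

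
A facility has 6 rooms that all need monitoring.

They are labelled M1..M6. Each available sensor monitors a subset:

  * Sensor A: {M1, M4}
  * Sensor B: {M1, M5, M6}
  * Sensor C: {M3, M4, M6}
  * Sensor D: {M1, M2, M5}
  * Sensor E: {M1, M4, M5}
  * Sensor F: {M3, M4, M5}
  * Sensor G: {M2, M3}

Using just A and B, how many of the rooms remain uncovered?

2

Union of A, B = {M1, M4, M5, M6}.
Not covered: M2, M3 — 2 rooms.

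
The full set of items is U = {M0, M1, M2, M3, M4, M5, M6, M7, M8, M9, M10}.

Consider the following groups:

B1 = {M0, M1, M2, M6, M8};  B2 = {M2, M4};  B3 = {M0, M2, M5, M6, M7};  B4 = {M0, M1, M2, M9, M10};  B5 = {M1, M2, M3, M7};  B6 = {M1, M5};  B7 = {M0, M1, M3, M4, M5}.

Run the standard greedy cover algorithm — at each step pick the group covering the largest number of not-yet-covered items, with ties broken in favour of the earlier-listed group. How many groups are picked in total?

4

Greedy: pick B1 (covers 5 new) → pick B7 (covers 3 new) → pick B4 (covers 2 new) → pick B3 (covers 1 new). Total picks: 4.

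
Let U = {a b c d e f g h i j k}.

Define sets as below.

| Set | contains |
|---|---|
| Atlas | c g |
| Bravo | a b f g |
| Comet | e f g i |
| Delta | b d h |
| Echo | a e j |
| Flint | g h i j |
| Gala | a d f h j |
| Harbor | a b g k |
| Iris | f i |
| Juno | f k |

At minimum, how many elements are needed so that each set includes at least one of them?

The 4 elements {b, e, f, g} hit every set.
The sets Atlas, Delta, Echo, Juno are pairwise disjoint, so any hitting set needs a separate element for each — at least 4. Hence 4 is optimal.

4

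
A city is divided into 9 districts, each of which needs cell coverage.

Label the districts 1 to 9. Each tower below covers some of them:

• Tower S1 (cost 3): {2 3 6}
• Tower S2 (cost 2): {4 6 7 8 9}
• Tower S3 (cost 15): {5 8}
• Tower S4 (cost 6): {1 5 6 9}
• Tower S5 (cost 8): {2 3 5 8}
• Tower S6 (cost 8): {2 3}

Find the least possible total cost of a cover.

S1, S2, S4 together cover every district (S1 ∪ S2 ∪ S4 = {1, 2, 3, 4, 5, 6, 7, 8, 9}); total cost 3 + 2 + 6 = 11.
No covering selection has total cost below 11.

11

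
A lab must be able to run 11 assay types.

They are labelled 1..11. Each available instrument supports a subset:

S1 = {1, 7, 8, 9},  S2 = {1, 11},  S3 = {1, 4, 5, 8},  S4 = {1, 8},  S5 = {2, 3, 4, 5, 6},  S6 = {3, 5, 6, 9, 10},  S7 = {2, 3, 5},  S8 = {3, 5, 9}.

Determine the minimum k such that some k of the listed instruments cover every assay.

Take {S1, S2, S5, S6}. Their union is {1, 2, 3, 4, 5, 6, 7, 8, 9, 10, 11}, which is all 11 assays.
No 3 of the 8 instruments cover everything (all 56 combinations miss at least one assay), so 4 is optimal.

4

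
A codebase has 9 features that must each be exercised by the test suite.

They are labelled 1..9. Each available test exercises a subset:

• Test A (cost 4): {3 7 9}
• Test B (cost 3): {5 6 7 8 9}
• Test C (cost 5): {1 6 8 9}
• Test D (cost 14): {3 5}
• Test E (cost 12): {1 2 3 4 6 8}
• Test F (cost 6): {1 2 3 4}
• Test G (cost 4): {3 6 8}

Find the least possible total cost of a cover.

9

B, F together cover every feature (B ∪ F = {1, 2, 3, 4, 5, 6, 7, 8, 9}); total cost 3 + 6 = 9.
No covering selection has total cost below 9.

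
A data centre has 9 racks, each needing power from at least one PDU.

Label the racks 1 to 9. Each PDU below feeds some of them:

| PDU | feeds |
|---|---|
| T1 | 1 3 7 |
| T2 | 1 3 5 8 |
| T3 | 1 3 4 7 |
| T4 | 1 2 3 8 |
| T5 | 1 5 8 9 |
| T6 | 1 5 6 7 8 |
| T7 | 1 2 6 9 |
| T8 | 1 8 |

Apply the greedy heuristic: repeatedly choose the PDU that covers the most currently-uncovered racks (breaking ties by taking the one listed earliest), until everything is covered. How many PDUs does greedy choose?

3

Greedy: pick T6 (covers 5 new) → pick T3 (covers 2 new) → pick T7 (covers 2 new). Total picks: 3.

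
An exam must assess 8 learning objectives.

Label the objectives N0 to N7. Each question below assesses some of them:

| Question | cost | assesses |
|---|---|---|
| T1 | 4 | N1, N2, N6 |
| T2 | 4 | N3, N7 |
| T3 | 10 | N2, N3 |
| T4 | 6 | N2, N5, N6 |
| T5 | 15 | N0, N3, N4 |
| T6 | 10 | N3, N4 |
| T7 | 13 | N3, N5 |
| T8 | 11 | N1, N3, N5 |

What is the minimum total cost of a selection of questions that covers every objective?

T1, T2, T4, T5 together cover every objective (T1 ∪ T2 ∪ T4 ∪ T5 = {N0, N1, N2, N3, N4, N5, N6, N7}); total cost 4 + 4 + 6 + 15 = 29.
No covering selection has total cost below 29.

29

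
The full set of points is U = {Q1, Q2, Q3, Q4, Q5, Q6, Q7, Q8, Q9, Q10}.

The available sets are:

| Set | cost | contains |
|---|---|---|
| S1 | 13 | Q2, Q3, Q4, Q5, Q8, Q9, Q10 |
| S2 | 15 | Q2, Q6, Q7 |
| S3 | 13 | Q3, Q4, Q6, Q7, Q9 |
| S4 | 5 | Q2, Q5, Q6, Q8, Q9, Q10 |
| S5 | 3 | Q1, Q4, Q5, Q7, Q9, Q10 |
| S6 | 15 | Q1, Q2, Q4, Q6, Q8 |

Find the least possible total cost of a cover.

S1, S4, S5 together cover every point (S1 ∪ S4 ∪ S5 = {Q1, Q2, Q3, Q4, Q5, Q6, Q7, Q8, Q9, Q10}); total cost 13 + 5 + 3 = 21.
No covering selection has total cost below 21.

21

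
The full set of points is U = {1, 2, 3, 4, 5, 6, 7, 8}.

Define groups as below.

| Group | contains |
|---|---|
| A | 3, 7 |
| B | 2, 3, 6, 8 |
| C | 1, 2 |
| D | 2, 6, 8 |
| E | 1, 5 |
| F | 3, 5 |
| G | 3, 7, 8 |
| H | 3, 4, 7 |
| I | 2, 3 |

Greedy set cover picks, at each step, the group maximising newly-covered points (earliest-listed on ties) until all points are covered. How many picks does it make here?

Greedy: pick B (covers 4 new) → pick E (covers 2 new) → pick H (covers 2 new). Total picks: 3.

3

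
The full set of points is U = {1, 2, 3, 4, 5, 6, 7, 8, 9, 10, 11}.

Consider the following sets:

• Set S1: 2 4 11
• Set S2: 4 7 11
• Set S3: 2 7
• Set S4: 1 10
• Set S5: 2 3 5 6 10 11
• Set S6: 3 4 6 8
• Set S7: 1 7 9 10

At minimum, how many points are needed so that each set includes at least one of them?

3

Take H = {2, 4, 10}. Each listed set contains at least one of these, so H is a hitting set of size 3.
The sets S3, S4, S6 are pairwise disjoint, so any hitting set needs a separate point for each — at least 3. Hence 3 is optimal.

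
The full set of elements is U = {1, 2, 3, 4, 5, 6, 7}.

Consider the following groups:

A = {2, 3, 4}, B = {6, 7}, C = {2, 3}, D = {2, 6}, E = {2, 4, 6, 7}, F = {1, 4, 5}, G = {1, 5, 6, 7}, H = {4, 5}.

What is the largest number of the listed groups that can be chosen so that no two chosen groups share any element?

B, C, F are pairwise disjoint (B={6,7}; C={2,3}; F={1,4,5}).
Every remaining group overlaps one of these, and no 4 of the listed groups are pairwise disjoint, so 3 is the maximum.

3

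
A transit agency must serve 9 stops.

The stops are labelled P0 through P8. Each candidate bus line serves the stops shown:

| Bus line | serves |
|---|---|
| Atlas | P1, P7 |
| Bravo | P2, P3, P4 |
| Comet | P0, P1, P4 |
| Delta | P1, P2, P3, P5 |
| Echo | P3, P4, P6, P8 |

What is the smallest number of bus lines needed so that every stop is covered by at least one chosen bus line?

4

Take {Atlas, Comet, Delta, Echo}. Their union is {P0, P1, P2, P3, P4, P5, P6, P7, P8}, which is all 9 stops.
No 3 of the 5 bus lines cover everything (all 10 combinations miss at least one stop), so 4 is optimal.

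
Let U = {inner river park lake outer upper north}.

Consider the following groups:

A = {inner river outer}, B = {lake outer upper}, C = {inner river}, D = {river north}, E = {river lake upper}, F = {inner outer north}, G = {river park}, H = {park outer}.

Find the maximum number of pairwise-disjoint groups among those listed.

2

E, H are pairwise disjoint (E={river,lake,upper}; H={park,outer}).
Every remaining group overlaps one of these, and no 3 of the listed groups are pairwise disjoint, so 2 is the maximum.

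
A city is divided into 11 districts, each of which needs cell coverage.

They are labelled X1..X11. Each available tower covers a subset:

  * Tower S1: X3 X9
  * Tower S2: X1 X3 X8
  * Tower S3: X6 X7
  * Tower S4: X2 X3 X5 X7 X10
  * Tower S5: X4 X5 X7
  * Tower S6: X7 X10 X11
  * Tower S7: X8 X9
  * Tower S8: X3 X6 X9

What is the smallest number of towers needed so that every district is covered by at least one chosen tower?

5

S2 and S4 and S5 and S6 and S8 together: S2 ∪ S4 ∪ S5 ∪ S6 ∪ S8 = {X1, X2, X3, X4, X5, X6, X7, X8, X9, X10, X11} — every district is covered.
No 4 of the 8 towers cover everything (all 70 combinations miss at least one district), so 5 is optimal.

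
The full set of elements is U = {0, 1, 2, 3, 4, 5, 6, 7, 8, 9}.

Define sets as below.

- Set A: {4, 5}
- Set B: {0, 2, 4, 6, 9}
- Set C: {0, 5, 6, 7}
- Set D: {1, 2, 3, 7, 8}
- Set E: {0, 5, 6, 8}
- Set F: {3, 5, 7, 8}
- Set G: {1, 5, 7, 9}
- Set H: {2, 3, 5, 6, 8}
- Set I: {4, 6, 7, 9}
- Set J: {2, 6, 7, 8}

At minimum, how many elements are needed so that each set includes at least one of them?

Take T = {5, 6, 8}. Each listed set contains at least one of these, so T is a hitting set of size 3.
No choice of 2 elements meets every set, so 3 is the minimum.

3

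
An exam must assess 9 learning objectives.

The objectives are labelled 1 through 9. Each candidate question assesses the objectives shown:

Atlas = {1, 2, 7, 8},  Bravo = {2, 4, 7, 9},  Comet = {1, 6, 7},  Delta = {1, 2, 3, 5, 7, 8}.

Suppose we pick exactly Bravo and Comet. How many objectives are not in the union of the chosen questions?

3

Union of Bravo, Comet = {1, 2, 4, 6, 7, 9}.
Not covered: 3, 5, 8 — 3 objectives.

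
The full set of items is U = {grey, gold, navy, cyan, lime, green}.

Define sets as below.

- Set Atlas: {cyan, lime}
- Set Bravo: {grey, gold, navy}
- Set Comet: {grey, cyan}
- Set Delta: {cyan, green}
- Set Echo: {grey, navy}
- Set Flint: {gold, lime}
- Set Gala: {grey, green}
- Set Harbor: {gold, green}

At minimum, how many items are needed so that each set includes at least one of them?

The 3 items {grey, lime, green} hit every set.
The sets Atlas, Echo, Harbor are pairwise disjoint, so any hitting set needs a separate item for each — at least 3. Hence 3 is optimal.

3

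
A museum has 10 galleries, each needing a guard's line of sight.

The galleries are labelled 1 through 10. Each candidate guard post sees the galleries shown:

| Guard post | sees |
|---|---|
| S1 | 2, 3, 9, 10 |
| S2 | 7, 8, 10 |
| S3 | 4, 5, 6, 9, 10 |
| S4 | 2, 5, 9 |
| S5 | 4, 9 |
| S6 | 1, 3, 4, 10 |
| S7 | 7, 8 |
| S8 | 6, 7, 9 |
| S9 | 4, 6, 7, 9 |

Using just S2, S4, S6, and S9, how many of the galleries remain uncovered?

Union of S2, S4, S6, S9 = {1, 2, 3, 4, 5, 6, 7, 8, 9, 10} — that's every gallery, so 0 are uncovered.

0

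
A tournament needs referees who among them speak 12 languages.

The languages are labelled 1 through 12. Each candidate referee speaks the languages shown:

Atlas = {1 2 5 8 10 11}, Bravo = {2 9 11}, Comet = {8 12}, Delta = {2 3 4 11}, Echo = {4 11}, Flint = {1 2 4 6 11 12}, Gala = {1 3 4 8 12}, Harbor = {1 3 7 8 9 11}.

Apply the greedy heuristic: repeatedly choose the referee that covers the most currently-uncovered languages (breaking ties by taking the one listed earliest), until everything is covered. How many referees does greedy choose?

Greedy: pick Atlas (covers 6 new) → pick Flint (covers 3 new) → pick Harbor (covers 3 new). Total picks: 3.

3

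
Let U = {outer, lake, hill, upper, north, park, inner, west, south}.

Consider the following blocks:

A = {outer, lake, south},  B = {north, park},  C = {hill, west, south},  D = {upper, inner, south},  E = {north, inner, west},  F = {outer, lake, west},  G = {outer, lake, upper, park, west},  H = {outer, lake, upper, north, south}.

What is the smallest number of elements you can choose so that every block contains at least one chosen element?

3

Take T = {outer, north, south}. Each listed block contains at least one of these, so T is a hitting set of size 3.
The blocks B, D, F are pairwise disjoint, so any hitting set needs a separate element for each — at least 3. Hence 3 is optimal.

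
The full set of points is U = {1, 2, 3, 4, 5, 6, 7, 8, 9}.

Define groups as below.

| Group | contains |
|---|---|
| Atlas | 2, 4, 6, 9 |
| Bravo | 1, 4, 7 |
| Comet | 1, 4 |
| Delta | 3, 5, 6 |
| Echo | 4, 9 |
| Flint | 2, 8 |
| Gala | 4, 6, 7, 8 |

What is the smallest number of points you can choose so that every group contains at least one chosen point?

The 3 points {4, 5, 8} hit every group.
The groups Comet, Delta, Flint are pairwise disjoint, so any hitting set needs a separate point for each — at least 3. Hence 3 is optimal.

3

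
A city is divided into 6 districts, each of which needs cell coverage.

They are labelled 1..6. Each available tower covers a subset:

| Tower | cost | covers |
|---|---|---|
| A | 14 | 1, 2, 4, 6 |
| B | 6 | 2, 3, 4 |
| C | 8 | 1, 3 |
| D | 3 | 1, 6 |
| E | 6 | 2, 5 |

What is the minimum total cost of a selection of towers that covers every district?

15

B, D, E together cover every district (B ∪ D ∪ E = {1, 2, 3, 4, 5, 6}); total cost 6 + 3 + 6 = 15.
No covering selection has total cost below 15.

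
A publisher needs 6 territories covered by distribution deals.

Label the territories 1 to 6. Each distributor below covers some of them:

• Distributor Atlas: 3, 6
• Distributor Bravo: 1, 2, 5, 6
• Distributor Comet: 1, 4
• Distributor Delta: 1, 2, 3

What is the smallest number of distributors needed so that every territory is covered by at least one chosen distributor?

3

Take {Atlas, Bravo, Comet}. Their union is {1, 2, 3, 4, 5, 6}, which is all 6 territories.
Only Comet contains 4, so Comet is forced; the remaining 4 territories need at least 2 more distributors (each remaining distributor adds at most 3) — so at least 3 distributors are needed, and 3 is optimal.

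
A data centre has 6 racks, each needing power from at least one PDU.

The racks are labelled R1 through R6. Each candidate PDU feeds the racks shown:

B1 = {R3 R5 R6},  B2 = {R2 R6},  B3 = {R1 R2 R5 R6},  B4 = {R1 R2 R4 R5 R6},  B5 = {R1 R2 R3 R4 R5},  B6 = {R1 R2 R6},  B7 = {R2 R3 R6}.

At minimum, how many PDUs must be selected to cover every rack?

2

B5 and B7 together: B5 ∪ B7 = {R1, R2, R3, R4, R5, R6} — every rack is covered.
No single PDU has all 6 racks (the largest, B4, has 5), so 2 is optimal.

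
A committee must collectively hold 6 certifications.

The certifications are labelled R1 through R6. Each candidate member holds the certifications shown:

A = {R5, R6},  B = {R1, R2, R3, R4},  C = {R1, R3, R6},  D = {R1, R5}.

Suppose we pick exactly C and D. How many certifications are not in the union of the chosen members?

2

Union of C, D = {R1, R3, R5, R6}.
Not covered: R2, R4 — 2 certifications.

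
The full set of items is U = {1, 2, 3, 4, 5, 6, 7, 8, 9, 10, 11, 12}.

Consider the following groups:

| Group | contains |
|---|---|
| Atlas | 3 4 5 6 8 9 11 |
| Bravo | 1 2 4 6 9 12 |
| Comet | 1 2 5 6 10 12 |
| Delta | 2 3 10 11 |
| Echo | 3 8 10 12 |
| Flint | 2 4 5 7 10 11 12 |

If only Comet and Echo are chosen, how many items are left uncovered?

Union of Comet, Echo = {1, 2, 3, 5, 6, 8, 10, 12}.
Not covered: 4, 7, 9, 11 — 4 items.

4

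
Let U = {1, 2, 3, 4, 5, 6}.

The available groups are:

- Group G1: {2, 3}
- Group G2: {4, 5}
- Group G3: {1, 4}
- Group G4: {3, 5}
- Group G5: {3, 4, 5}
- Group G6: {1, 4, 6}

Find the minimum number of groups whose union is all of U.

3

Take {G1, G5, G6}. Their union is {1, 2, 3, 4, 5, 6}, which is all 6 items.
Only G1 contains 2, so G1 is forced; the remaining 4 items need at least 2 more groups (each remaining group adds at most 3) — so at least 3 groups are needed, and 3 is optimal.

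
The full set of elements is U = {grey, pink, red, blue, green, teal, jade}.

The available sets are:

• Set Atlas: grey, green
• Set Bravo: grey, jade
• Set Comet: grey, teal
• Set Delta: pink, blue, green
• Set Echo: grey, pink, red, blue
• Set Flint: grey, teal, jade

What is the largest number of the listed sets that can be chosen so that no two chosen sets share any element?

Comet, Delta are pairwise disjoint (Comet={grey,teal}; Delta={pink,blue,green}).
Every remaining set overlaps one of these, and no 3 of the listed sets are pairwise disjoint, so 2 is the maximum.

2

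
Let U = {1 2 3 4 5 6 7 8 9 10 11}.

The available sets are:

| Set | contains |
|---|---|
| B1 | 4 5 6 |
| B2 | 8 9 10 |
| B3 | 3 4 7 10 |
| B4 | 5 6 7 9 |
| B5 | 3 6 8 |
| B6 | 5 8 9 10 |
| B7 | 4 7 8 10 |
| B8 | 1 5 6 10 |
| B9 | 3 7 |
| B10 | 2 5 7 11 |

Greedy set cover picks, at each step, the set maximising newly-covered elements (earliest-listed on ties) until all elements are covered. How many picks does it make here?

5

Greedy: pick B3 (covers 4 new) → pick B4 (covers 3 new) → pick B10 (covers 2 new) → pick B2 (covers 1 new) → pick B8 (covers 1 new). Total picks: 5.
(The true minimum cover uses only 4 sets, so greedy is not optimal here.)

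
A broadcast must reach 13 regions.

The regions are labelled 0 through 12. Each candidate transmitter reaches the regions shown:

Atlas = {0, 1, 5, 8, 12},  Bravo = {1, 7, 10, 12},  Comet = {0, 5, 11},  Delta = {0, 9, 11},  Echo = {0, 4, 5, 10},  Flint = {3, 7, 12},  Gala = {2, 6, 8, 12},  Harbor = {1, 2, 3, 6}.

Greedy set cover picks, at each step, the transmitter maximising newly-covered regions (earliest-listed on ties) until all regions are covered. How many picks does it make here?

Greedy: pick Atlas (covers 5 new) → pick Harbor (covers 3 new) → pick Bravo (covers 2 new) → pick Delta (covers 2 new) → pick Echo (covers 1 new). Total picks: 5.

5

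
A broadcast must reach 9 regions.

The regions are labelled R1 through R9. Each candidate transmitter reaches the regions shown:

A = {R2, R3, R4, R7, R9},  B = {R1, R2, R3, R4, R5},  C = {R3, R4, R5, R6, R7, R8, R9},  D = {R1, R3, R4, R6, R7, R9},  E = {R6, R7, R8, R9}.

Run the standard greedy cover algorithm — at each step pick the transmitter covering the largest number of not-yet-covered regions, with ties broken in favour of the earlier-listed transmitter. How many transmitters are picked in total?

Greedy: pick C (covers 7 new) → pick B (covers 2 new). Total picks: 2.

2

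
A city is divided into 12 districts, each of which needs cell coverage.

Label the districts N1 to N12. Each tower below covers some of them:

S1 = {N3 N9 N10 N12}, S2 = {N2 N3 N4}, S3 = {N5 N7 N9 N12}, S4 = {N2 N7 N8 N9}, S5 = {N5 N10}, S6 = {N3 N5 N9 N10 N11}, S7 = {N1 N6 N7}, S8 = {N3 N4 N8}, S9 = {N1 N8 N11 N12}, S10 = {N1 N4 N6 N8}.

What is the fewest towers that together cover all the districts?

Take {S3, S4, S6, S10}. Their union is {N1, N2, N3, N4, N5, N6, N7, N8, N9, N10, N11, N12}, which is all 12 districts.
No 3 of the 10 towers cover everything (all 120 combinations miss at least one district), so 4 is optimal.

4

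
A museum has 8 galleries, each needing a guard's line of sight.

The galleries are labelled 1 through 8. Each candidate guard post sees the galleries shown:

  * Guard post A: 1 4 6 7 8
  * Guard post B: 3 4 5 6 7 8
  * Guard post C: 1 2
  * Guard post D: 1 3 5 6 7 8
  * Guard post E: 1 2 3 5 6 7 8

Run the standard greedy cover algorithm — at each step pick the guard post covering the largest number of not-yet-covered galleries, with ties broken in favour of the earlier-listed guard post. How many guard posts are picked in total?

2

Greedy: pick E (covers 7 new) → pick A (covers 1 new). Total picks: 2.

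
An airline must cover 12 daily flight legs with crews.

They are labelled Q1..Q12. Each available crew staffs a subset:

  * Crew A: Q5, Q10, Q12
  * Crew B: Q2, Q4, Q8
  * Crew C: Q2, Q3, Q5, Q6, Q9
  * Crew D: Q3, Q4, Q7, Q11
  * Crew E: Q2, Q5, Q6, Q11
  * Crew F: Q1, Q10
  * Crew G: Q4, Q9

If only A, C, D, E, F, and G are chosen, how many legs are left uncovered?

Union of A, C, D, E, F, G = {Q1, Q2, Q3, Q4, Q5, Q6, Q7, Q9, Q10, Q11, Q12}.
Not covered: Q8 — 1 leg.

1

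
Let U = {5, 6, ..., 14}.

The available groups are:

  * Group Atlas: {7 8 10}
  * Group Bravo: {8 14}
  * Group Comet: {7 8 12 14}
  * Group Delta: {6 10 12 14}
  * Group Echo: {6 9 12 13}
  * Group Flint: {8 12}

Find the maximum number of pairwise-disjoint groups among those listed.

Bravo, Echo are pairwise disjoint (Bravo={8,14}; Echo={6,9,12,13}).
Every remaining group overlaps one of these, and no 3 of the listed groups are pairwise disjoint, so 2 is the maximum.

2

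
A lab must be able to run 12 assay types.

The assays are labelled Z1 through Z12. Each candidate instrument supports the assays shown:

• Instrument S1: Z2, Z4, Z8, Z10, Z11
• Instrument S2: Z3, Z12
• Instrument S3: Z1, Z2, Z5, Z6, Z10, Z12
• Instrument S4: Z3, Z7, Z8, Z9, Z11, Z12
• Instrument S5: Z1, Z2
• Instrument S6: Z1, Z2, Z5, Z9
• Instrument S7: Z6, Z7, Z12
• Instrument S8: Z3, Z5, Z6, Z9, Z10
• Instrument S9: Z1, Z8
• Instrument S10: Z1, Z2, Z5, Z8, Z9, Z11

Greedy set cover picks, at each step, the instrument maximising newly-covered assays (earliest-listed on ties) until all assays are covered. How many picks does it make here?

3

Greedy: pick S3 (covers 6 new) → pick S4 (covers 5 new) → pick S1 (covers 1 new). Total picks: 3.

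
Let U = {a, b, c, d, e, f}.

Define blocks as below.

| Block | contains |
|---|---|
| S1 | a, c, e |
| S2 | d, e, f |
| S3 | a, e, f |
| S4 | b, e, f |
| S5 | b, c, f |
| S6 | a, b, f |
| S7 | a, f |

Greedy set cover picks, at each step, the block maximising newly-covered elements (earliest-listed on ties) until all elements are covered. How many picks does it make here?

Greedy: pick S1 (covers 3 new) → pick S2 (covers 2 new) → pick S4 (covers 1 new). Total picks: 3.

3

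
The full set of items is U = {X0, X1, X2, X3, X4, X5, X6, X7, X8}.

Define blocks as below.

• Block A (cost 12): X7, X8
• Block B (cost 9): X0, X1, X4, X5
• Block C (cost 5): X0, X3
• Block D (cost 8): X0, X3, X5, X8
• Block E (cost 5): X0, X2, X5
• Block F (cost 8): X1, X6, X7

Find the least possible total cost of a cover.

B, D, E, F together cover every item (B ∪ D ∪ E ∪ F = {X0, X1, X2, X3, X4, X5, X6, X7, X8}); total cost 9 + 8 + 5 + 8 = 30.
No covering selection has total cost below 30.

30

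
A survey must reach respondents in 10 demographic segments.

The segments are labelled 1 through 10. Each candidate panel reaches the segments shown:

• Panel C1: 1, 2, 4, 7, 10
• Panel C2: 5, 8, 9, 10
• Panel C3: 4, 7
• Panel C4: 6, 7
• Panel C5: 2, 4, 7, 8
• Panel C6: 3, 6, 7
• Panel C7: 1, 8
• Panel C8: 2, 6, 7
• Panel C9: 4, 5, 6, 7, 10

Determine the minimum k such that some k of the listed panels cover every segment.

Take {C1, C2, C6}. Their union is {1, 2, 3, 4, 5, 6, 7, 8, 9, 10}, which is all 10 segments.
Only C6 contains 3, so C6 is forced; the remaining 7 segments need at least 2 more panels (each remaining panel adds at most 4) — so at least 3 panels are needed, and 3 is optimal.

3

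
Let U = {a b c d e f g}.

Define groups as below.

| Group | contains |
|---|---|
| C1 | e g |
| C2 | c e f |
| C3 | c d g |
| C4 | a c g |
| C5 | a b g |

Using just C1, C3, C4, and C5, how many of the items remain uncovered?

1

Union of C1, C3, C4, C5 = {a, b, c, d, e, g}.
Not covered: f — 1 item.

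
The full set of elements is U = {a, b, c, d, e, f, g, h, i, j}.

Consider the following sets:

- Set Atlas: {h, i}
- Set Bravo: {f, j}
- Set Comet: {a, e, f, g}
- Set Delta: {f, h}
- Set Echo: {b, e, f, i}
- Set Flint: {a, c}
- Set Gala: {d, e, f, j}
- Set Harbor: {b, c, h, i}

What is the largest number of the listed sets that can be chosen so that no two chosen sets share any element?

3

Atlas, Flint, Gala are pairwise disjoint (Atlas={h,i}; Flint={a,c}; Gala={d,e,f,j}).
Every remaining set overlaps one of these, and no 4 of the listed sets are pairwise disjoint, so 3 is the maximum.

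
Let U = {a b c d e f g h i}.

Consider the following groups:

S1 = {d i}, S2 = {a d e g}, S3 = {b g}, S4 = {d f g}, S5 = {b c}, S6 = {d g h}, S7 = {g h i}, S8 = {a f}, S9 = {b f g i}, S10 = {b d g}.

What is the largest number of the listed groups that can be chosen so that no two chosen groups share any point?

3

S1, S3, S8 are pairwise disjoint (S1={d,i}; S3={b,g}; S8={a,f}).
Every remaining group overlaps one of these, and no 4 of the listed groups are pairwise disjoint, so 3 is the maximum.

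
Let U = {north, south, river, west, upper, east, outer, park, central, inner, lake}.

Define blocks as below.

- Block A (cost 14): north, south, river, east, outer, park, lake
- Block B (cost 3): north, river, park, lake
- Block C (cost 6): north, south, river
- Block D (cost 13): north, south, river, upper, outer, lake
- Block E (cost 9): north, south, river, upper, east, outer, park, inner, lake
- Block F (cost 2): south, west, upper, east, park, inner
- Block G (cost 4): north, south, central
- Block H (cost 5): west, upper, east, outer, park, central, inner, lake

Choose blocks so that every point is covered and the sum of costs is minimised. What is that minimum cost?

B, F, H together cover every point (B ∪ F ∪ H = {north, south, river, west, upper, east, outer, park, central, inner, lake}); total cost 3 + 2 + 5 = 10.
No covering selection has total cost below 10.

10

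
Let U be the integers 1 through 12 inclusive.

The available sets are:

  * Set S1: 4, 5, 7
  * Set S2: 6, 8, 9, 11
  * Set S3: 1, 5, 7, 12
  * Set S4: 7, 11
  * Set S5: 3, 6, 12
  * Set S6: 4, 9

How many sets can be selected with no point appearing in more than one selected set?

S4, S5, S6 are pairwise disjoint (S4={7,11}; S5={3,6,12}; S6={4,9}).
Every remaining set overlaps one of these, and no 4 of the listed sets are pairwise disjoint, so 3 is the maximum.

3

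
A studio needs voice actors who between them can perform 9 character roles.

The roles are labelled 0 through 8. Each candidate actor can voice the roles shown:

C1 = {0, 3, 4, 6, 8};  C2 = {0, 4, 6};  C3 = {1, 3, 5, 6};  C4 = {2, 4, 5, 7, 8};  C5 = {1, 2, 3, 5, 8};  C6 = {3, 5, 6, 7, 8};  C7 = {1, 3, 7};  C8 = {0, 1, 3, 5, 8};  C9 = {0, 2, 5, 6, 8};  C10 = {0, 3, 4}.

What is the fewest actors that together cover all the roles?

Take {C2, C7, C9}. Their union is {0, 1, 2, 3, 4, 5, 6, 7, 8}, which is all 9 roles.
No 2 of the 10 actors cover everything (all 45 combinations miss at least one role), so 3 is optimal.

3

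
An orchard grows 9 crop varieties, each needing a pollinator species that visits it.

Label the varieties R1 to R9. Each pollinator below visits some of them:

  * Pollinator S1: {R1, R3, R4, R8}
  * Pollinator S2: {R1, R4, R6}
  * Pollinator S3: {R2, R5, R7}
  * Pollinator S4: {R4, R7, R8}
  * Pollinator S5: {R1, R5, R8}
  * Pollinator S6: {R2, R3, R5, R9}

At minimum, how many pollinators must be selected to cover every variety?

3

Take {S2, S4, S6}. Their union is {R1, R2, R3, R4, R5, R6, R7, R8, R9}, which is all 9 varieties.
Each pollinator has at most 4 varieties, and 2·4 = 8 < 9 — so at least 3 pollinators are needed, and 3 is optimal.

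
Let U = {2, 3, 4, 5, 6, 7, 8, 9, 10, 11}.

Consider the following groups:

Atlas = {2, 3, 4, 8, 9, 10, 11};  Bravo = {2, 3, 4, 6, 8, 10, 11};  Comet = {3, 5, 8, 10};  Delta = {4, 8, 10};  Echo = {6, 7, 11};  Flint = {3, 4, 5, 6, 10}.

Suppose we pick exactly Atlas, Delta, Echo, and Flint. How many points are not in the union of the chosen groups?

Union of Atlas, Delta, Echo, Flint = {2, 3, 4, 5, 6, 7, 8, 9, 10, 11} — that's every point, so 0 are uncovered.

0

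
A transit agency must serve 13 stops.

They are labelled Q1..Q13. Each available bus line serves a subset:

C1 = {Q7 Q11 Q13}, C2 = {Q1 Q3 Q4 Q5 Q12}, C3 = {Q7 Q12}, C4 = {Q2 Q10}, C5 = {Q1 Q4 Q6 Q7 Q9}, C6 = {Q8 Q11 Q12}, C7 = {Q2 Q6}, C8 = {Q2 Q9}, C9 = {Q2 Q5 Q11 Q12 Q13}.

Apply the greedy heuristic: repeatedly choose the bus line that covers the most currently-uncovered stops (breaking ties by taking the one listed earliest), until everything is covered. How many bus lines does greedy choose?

Greedy: pick C2 (covers 5 new) → pick C1 (covers 3 new) → pick C4 (covers 2 new) → pick C5 (covers 2 new) → pick C6 (covers 1 new). Total picks: 5.

5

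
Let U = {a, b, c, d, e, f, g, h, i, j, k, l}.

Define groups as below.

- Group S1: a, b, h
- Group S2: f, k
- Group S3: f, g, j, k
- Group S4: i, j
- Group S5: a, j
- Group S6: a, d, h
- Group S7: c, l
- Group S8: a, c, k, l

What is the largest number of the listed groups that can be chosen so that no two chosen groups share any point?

S2, S4, S6, S7 are pairwise disjoint (S2={f,k}; S4={i,j}; S6={a,d,h}; S7={c,l}).
Every remaining group overlaps one of these, and no 5 of the listed groups are pairwise disjoint, so 4 is the maximum.

4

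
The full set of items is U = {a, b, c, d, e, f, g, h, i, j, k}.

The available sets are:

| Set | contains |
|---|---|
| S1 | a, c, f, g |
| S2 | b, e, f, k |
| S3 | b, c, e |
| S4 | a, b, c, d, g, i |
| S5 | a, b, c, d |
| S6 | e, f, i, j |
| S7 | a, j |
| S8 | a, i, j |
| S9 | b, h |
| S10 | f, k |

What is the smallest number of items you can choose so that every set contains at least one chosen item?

3

Take T = {a, b, f}. Each listed set contains at least one of these, so T is a hitting set of size 3.
The sets S3, S7, S10 are pairwise disjoint, so any hitting set needs a separate item for each — at least 3. Hence 3 is optimal.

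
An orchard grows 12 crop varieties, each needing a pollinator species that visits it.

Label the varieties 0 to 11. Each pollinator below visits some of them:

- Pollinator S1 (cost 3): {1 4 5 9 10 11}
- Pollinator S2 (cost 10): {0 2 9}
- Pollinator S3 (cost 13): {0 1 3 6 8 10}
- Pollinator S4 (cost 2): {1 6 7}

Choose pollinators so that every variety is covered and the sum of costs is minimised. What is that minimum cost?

28

S1, S2, S3, S4 together cover every variety (S1 ∪ S2 ∪ S3 ∪ S4 = {0, 1, 2, 3, 4, 5, 6, 7, 8, 9, 10, 11}); total cost 3 + 10 + 13 + 2 = 28.
No covering selection has total cost below 28.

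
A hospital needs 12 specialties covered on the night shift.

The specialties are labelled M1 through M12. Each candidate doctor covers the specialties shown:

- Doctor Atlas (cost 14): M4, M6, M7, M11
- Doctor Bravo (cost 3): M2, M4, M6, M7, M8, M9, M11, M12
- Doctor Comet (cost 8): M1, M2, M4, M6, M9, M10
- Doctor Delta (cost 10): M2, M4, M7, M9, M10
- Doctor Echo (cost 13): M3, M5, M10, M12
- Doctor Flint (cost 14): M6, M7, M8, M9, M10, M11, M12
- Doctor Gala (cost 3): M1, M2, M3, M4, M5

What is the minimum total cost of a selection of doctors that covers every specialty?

14

Bravo, Comet, Gala together cover every specialty (Bravo ∪ Comet ∪ Gala = {M1, M2, M3, M4, M5, M6, M7, M8, M9, M10, M11, M12}); total cost 3 + 8 + 3 = 14.
No covering selection has total cost below 14.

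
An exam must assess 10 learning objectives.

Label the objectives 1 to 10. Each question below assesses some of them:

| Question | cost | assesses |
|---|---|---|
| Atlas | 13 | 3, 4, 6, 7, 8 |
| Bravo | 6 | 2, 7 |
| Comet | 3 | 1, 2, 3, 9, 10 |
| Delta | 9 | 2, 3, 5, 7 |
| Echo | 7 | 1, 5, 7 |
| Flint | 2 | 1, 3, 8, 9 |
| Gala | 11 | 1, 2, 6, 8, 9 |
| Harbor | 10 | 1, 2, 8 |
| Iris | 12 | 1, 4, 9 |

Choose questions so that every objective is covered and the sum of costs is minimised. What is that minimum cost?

23

Atlas, Comet, Echo together cover every objective (Atlas ∪ Comet ∪ Echo = {1, 2, 3, 4, 5, 6, 7, 8, 9, 10}); total cost 13 + 3 + 7 = 23.
The greedy pick Flint, Comet, Echo, Atlas costs 25; no covering selection beats 23.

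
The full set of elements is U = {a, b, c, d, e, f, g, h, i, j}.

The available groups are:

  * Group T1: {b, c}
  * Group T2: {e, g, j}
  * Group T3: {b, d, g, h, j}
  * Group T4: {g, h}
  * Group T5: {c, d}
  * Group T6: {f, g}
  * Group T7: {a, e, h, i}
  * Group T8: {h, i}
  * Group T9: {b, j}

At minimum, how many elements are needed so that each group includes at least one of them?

The 4 elements {b, d, g, h} hit every group.
The groups T5, T6, T8, T9 are pairwise disjoint, so any hitting set needs a separate element for each — at least 4. Hence 4 is optimal.

4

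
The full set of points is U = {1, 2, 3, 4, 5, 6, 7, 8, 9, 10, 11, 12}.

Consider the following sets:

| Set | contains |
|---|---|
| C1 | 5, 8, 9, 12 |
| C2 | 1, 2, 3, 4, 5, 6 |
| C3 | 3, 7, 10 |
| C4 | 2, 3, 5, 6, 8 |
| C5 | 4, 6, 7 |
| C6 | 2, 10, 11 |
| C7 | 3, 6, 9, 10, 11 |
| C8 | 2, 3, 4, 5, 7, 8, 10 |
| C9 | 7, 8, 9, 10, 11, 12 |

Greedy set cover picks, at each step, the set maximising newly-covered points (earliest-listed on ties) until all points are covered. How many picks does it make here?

Greedy: pick C8 (covers 7 new) → pick C7 (covers 3 new) → pick C1 (covers 1 new) → pick C2 (covers 1 new). Total picks: 4.
(The true minimum cover uses only 2 sets, so greedy is not optimal here.)

4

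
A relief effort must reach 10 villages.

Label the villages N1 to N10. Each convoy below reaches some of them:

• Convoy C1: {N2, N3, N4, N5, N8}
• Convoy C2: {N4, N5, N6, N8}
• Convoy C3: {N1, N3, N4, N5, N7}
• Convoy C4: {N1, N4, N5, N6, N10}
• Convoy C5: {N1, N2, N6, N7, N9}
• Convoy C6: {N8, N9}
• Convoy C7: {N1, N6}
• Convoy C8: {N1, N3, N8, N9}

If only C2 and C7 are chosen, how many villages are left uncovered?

5

Union of C2, C7 = {N1, N4, N5, N6, N8}.
Not covered: N2, N3, N7, N9, N10 — 5 villages.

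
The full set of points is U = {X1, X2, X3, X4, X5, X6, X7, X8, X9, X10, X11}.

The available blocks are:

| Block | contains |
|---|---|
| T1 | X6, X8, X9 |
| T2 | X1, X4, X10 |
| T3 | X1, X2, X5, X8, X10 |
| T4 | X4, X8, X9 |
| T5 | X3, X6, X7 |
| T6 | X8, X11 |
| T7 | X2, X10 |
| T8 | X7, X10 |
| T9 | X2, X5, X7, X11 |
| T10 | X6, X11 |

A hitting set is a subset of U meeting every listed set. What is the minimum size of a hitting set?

The 4 points {X2, X6, X8, X10} hit every block.
No choice of 3 points meets every block, so 4 is the minimum.

4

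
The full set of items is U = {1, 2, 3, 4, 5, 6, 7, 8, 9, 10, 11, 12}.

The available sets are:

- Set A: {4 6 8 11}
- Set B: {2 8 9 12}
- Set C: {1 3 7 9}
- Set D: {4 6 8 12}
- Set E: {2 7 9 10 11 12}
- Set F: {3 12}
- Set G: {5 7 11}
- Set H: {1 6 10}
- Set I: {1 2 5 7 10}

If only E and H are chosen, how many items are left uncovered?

4

Union of E, H = {1, 2, 6, 7, 9, 10, 11, 12}.
Not covered: 3, 4, 5, 8 — 4 items.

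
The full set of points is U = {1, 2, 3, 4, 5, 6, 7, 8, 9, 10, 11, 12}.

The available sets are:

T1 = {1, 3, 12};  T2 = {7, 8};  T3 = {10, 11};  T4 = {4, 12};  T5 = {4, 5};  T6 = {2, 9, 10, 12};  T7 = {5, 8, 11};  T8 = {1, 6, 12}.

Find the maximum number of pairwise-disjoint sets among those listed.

4

T1, T2, T3, T5 are pairwise disjoint (T1={1,3,12}; T2={7,8}; T3={10,11}; T5={4,5}).
Every remaining set overlaps one of these, and no 5 of the listed sets are pairwise disjoint, so 4 is the maximum.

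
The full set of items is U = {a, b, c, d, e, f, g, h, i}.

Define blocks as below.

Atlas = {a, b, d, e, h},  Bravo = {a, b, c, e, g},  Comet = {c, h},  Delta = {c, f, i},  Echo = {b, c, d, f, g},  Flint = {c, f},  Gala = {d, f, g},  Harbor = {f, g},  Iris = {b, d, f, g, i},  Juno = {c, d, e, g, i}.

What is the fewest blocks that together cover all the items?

3

Atlas, Delta, and Iris cover everything between them: the union {a, b, c, d, e, f, g, h, i} is all of U.
No 2 of the 10 blocks cover everything (all 45 combinations miss at least one item), so 3 is optimal.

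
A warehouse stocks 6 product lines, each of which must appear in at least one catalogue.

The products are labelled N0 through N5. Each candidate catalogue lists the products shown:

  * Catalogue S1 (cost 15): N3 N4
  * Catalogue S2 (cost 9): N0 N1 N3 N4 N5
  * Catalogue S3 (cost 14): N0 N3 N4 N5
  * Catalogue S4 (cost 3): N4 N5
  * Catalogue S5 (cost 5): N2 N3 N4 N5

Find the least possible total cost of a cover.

14

S2, S5 together cover every product (S2 ∪ S5 = {N0, N1, N2, N3, N4, N5}); total cost 9 + 5 = 14.
No covering selection has total cost below 14.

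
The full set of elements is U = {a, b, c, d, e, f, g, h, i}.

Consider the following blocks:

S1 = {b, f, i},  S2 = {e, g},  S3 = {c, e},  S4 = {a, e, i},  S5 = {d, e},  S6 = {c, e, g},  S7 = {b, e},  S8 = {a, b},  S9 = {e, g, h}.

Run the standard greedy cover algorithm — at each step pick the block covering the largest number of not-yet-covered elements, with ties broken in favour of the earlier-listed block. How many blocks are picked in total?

Greedy: pick S1 (covers 3 new) → pick S6 (covers 3 new) → pick S4 (covers 1 new) → pick S5 (covers 1 new) → pick S9 (covers 1 new). Total picks: 5.

5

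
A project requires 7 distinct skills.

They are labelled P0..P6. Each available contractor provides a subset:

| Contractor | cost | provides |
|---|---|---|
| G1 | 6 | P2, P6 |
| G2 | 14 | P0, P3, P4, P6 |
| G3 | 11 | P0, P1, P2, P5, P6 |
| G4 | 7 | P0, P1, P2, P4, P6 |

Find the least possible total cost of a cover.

G2, G3 together cover every skill (G2 ∪ G3 = {P0, P1, P2, P3, P4, P5, P6}); total cost 14 + 11 = 25.
The greedy pick G4, G3, G2 costs 32; no covering selection beats 25.

25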